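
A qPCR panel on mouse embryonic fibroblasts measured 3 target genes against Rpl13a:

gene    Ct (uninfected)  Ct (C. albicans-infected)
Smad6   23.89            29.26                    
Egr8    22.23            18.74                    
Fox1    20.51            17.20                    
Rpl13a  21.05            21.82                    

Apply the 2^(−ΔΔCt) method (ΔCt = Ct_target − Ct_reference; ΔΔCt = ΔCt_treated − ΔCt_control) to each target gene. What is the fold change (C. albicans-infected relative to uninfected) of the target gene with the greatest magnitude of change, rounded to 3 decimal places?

Smad6: ΔΔCt = (29.26−21.82) − (23.89−21.05) = 7.44 − 2.84 = 4.60; fold change = 2^-4.60 = 0.041
Egr8: ΔΔCt = (18.74−21.82) − (22.23−21.05) = -3.08 − 1.18 = -4.26; fold change = 2^4.26 = 19.160
Fox1: ΔΔCt = (17.20−21.82) − (20.51−21.05) = -4.62 − (-0.54) = -4.08; fold change = 2^4.08 = 16.912
Smad6 has the largest |ΔΔCt| = 4.60.

0.041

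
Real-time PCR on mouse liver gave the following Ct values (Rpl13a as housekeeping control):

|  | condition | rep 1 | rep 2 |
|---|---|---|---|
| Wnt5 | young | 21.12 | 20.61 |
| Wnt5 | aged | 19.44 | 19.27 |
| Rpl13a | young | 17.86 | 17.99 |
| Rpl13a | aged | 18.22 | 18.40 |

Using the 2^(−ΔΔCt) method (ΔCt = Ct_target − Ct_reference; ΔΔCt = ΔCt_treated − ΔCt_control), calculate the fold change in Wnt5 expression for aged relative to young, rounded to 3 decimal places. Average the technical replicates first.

Mean Ct: Wnt5 young 20.865; Wnt5 aged 19.355; Rpl13a young 17.925; Rpl13a aged 18.310
ΔCt(young) = 20.865 − 17.925 = 2.940
ΔCt(aged) = 19.355 − 18.310 = 1.045
ΔΔCt = 1.045 − 2.940 = -1.895
Fold change = 2^(−(-1.895)) = 2^1.895 = 3.7192

3.719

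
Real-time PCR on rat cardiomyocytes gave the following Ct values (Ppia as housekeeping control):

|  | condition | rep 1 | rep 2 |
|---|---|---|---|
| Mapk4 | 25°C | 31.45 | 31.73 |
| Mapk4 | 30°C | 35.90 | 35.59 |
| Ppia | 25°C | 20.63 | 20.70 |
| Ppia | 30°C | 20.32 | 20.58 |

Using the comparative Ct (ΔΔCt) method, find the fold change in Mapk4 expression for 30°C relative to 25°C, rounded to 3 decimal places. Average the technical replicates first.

0.048

Mean Ct: Mapk4 25°C 31.590; Mapk4 30°C 35.745; Ppia 25°C 20.665; Ppia 30°C 20.450
ΔCt(25°C) = 31.590 − 20.665 = 10.925
ΔCt(30°C) = 35.745 − 20.450 = 15.295
ΔΔCt = 15.295 − 10.925 = 4.370
Fold change = 2^(−4.370) = 0.0484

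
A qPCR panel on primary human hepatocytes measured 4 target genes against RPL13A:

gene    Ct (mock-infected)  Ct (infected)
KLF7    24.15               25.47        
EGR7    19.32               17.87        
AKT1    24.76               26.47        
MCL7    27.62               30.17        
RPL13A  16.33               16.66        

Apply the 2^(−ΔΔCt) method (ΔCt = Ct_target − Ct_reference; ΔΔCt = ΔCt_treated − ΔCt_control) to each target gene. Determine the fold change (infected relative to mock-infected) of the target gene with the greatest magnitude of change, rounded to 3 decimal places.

KLF7: ΔΔCt = (25.47−16.66) − (24.15−16.33) = 8.81 − 7.82 = 0.99; fold change = 2^-0.99 = 0.503
EGR7: ΔΔCt = (17.87−16.66) − (19.32−16.33) = 1.21 − 2.99 = -1.78; fold change = 2^1.78 = 3.434
AKT1: ΔΔCt = (26.47−16.66) − (24.76−16.33) = 9.81 − 8.43 = 1.38; fold change = 2^-1.38 = 0.384
MCL7: ΔΔCt = (30.17−16.66) − (27.62−16.33) = 13.51 − 11.29 = 2.22; fold change = 2^-2.22 = 0.215
MCL7 has the largest |ΔΔCt| = 2.22.

0.215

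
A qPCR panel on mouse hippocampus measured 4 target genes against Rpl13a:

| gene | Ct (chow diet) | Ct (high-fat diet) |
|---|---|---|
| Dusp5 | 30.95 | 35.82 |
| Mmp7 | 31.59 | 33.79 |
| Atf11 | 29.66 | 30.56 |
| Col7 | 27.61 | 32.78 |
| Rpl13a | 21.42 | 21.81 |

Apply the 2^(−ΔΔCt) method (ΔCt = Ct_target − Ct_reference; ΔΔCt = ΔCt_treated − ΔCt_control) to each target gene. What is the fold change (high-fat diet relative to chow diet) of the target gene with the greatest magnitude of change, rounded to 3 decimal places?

0.036

Dusp5: ΔΔCt = (35.82−21.81) − (30.95−21.42) = 14.01 − 9.53 = 4.48; fold change = 2^-4.48 = 0.045
Mmp7: ΔΔCt = (33.79−21.81) − (31.59−21.42) = 11.98 − 10.17 = 1.81; fold change = 2^-1.81 = 0.285
Atf11: ΔΔCt = (30.56−21.81) − (29.66−21.42) = 8.75 − 8.24 = 0.51; fold change = 2^-0.51 = 0.702
Col7: ΔΔCt = (32.78−21.81) − (27.61−21.42) = 10.97 − 6.19 = 4.78; fold change = 2^-4.78 = 0.036
Col7 has the largest |ΔΔCt| = 4.78.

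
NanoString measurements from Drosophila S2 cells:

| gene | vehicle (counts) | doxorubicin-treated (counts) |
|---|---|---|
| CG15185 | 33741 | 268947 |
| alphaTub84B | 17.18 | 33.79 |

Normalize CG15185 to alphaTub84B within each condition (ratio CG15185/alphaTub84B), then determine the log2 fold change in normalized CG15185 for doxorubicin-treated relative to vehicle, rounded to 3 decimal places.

CG15185/alphaTub84B (vehicle) = 33741 / 17.18 = 1964
CG15185/alphaTub84B (doxorubicin-treated) = 268947 / 33.79 = 7959.4
Fold change = 7959.4 / 1964 = 4.0527
log2(4.0527) = 2.0189

2.019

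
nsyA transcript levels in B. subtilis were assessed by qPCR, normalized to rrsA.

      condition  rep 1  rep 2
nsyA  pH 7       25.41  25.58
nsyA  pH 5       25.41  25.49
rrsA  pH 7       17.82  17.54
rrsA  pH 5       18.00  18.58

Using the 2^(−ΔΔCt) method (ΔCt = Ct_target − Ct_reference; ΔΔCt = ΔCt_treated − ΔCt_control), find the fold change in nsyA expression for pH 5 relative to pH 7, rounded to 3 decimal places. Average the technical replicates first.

1.575

Mean Ct: nsyA pH 7 25.495; nsyA pH 5 25.450; rrsA pH 7 17.680; rrsA pH 5 18.290
ΔCt(pH 7) = 25.495 − 17.680 = 7.815
ΔCt(pH 5) = 25.450 − 18.290 = 7.160
ΔΔCt = 7.160 − 7.815 = -0.655
Fold change = 2^(−(-0.655)) = 2^0.655 = 1.5746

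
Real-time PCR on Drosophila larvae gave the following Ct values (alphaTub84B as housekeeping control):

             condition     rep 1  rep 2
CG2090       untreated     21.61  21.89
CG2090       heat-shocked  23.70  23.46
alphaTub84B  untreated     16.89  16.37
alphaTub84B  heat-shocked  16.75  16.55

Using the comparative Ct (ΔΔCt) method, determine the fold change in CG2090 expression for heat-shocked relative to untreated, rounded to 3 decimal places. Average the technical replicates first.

Mean Ct: CG2090 untreated 21.750; CG2090 heat-shocked 23.580; alphaTub84B untreated 16.630; alphaTub84B heat-shocked 16.650
ΔCt(untreated) = 21.750 − 16.630 = 5.120
ΔCt(heat-shocked) = 23.580 − 16.650 = 6.930
ΔΔCt = 6.930 − 5.120 = 1.810
Fold change = 2^(−1.810) = 0.2852

0.285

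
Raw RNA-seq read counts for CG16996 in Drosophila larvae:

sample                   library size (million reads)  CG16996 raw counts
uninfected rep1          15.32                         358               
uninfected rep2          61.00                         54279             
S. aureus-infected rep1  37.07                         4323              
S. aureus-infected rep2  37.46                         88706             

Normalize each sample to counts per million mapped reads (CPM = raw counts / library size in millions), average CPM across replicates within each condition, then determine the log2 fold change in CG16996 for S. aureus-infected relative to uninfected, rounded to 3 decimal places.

1.444

CPM(uninfected rep1) = 358 / 15.32 = 23.3681
CPM(uninfected rep2) = 54279 / 61.00 = 889.8197
CPM(S. aureus-infected rep1) = 4323 / 37.07 = 116.6172
CPM(S. aureus-infected rep2) = 88706 / 37.46 = 2368.0192
mean CPM(uninfected) = 456.5939; mean CPM(S. aureus-infected) = 1242.3182
Fold change = 1242.3182 / 456.5939 = 2.72084
log2(2.72084) = 1.4441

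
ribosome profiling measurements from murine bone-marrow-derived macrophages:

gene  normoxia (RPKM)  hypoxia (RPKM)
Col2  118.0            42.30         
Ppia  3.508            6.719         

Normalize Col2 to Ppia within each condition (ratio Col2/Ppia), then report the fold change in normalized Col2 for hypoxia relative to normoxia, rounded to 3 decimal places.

0.187

Col2/Ppia (normoxia) = 118.0 / 3.508 = 33.637
Col2/Ppia (hypoxia) = 42.30 / 6.719 = 6.2956
Fold change = 6.2956 / 33.637 = 0.1872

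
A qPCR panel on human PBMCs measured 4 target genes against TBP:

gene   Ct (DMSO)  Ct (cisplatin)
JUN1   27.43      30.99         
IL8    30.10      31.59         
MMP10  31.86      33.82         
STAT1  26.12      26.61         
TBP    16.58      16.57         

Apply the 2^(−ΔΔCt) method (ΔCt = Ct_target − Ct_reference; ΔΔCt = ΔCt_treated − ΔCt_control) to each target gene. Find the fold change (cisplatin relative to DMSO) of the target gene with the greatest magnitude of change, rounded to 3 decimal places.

JUN1: ΔΔCt = (30.99−16.57) − (27.43−16.58) = 14.42 − 10.85 = 3.57; fold change = 2^-3.57 = 0.084
IL8: ΔΔCt = (31.59−16.57) − (30.10−16.58) = 15.02 − 13.52 = 1.50; fold change = 2^-1.50 = 0.354
MMP10: ΔΔCt = (33.82−16.57) − (31.86−16.58) = 17.25 − 15.28 = 1.97; fold change = 2^-1.97 = 0.255
STAT1: ΔΔCt = (26.61−16.57) − (26.12−16.58) = 10.04 − 9.54 = 0.50; fold change = 2^-0.50 = 0.707
JUN1 has the largest |ΔΔCt| = 3.57.

0.084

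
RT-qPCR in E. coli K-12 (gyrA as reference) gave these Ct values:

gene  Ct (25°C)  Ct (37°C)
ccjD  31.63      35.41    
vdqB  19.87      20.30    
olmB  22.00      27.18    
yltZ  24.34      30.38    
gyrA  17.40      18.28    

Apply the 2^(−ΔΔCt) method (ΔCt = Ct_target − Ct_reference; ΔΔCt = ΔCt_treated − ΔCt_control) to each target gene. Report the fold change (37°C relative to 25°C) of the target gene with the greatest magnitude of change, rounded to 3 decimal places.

ccjD: ΔΔCt = (35.41−18.28) − (31.63−17.40) = 17.13 − 14.23 = 2.90; fold change = 2^-2.90 = 0.134
vdqB: ΔΔCt = (20.30−18.28) − (19.87−17.40) = 2.02 − 2.47 = -0.45; fold change = 2^0.45 = 1.366
olmB: ΔΔCt = (27.18−18.28) − (22.00−17.40) = 8.90 − 4.60 = 4.30; fold change = 2^-4.30 = 0.051
yltZ: ΔΔCt = (30.38−18.28) − (24.34−17.40) = 12.10 − 6.94 = 5.16; fold change = 2^-5.16 = 0.028
yltZ has the largest |ΔΔCt| = 5.16.

0.028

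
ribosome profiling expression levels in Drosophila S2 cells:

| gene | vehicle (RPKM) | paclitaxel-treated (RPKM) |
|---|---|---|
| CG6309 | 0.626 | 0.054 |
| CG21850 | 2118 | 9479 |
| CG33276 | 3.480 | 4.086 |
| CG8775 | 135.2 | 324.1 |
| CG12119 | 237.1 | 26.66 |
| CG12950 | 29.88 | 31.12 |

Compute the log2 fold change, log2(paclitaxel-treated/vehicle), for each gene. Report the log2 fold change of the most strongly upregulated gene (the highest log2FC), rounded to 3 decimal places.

2.162

log2(0.054/0.626) = -3.535  (CG6309)
log2(9479/2118) = 2.162  (CG21850)
log2(4.086/3.480) = 0.232  (CG33276)
log2(324.1/135.2) = 1.261  (CG8775)
log2(26.66/237.1) = -3.153  (CG12119)
log2(31.12/29.88) = 0.059  (CG12950)
CG21850 is most strongly upregulated.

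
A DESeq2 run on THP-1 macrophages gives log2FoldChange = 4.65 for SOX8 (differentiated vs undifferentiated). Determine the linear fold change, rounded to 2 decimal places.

25.11

Fold change = 2^(4.65) = 25.107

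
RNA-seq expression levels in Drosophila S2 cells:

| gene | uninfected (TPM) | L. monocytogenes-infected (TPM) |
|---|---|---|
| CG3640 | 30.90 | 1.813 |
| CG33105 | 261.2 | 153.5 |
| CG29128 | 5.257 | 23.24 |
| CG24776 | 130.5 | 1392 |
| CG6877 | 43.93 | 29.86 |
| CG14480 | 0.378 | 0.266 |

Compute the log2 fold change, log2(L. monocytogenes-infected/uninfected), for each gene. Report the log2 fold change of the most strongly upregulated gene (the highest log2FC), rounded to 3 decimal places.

log2(1.813/30.90) = -4.091  (CG3640)
log2(153.5/261.2) = -0.767  (CG33105)
log2(23.24/5.257) = 2.144  (CG29128)
log2(1392/130.5) = 3.415  (CG24776)
log2(29.86/43.93) = -0.557  (CG6877)
log2(0.266/0.378) = -0.507  (CG14480)
CG24776 is most strongly upregulated.

3.415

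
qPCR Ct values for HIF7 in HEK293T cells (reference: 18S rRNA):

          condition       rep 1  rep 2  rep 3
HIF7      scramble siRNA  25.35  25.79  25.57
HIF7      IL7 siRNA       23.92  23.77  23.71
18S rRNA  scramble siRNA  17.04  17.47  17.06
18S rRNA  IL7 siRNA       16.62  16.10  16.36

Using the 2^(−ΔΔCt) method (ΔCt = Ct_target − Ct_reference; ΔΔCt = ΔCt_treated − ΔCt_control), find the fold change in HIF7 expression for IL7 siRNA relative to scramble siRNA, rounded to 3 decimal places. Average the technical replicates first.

1.919

Mean Ct: HIF7 scramble siRNA 25.570; HIF7 IL7 siRNA 23.800; 18S rRNA scramble siRNA 17.190; 18S rRNA IL7 siRNA 16.360
ΔCt(scramble siRNA) = 25.570 − 17.190 = 8.380
ΔCt(IL7 siRNA) = 23.800 − 16.360 = 7.440
ΔΔCt = 7.440 − 8.380 = -0.940
Fold change = 2^(−(-0.940)) = 2^0.940 = 1.9185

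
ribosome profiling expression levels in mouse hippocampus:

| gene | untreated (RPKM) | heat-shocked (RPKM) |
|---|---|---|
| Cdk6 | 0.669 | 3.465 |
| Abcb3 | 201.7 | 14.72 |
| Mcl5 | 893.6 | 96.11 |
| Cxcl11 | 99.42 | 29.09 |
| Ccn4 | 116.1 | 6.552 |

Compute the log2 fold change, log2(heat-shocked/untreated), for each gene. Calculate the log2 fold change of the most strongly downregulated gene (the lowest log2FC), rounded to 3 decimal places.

-4.147

log2(3.465/0.669) = 2.373  (Cdk6)
log2(14.72/201.7) = -3.776  (Abcb3)
log2(96.11/893.6) = -3.217  (Mcl5)
log2(29.09/99.42) = -1.773  (Cxcl11)
log2(6.552/116.1) = -4.147  (Ccn4)
Ccn4 is most strongly downregulated.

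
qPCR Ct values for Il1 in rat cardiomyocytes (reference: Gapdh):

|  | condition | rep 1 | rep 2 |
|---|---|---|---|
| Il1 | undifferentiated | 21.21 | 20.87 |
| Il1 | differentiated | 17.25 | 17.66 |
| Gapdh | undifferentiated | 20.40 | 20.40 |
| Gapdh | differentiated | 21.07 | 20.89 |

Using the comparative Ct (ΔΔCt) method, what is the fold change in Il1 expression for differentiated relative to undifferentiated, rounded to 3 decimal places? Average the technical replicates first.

17.939

Mean Ct: Il1 undifferentiated 21.040; Il1 differentiated 17.455; Gapdh undifferentiated 20.400; Gapdh differentiated 20.980
ΔCt(undifferentiated) = 21.040 − 20.400 = 0.640
ΔCt(differentiated) = 17.455 − 20.980 = -3.525
ΔΔCt = -3.525 − 0.640 = -4.165
Fold change = 2^(−(-4.165)) = 2^4.165 = 17.9387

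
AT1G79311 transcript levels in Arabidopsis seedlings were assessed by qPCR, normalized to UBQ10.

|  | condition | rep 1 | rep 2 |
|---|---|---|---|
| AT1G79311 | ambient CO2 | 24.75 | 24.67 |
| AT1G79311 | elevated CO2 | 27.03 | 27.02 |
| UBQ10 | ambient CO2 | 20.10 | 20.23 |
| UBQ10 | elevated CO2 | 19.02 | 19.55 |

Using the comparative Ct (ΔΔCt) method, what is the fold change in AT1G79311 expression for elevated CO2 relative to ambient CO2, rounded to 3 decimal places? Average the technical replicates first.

0.109

Mean Ct: AT1G79311 ambient CO2 24.710; AT1G79311 elevated CO2 27.025; UBQ10 ambient CO2 20.165; UBQ10 elevated CO2 19.285
ΔCt(ambient CO2) = 24.710 − 20.165 = 4.545
ΔCt(elevated CO2) = 27.025 − 19.285 = 7.740
ΔΔCt = 7.740 − 4.545 = 3.195
Fold change = 2^(−3.195) = 0.1092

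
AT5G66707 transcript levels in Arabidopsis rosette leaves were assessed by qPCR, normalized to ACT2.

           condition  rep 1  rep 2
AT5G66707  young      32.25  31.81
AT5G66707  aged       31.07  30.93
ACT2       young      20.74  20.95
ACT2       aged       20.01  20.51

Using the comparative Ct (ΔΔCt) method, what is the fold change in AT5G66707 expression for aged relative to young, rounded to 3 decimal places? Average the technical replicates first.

Mean Ct: AT5G66707 young 32.030; AT5G66707 aged 31.000; ACT2 young 20.845; ACT2 aged 20.260
ΔCt(young) = 32.030 − 20.845 = 11.185
ΔCt(aged) = 31.000 − 20.260 = 10.740
ΔΔCt = 10.740 − 11.185 = -0.445
Fold change = 2^(−(-0.445)) = 2^0.445 = 1.3613

1.361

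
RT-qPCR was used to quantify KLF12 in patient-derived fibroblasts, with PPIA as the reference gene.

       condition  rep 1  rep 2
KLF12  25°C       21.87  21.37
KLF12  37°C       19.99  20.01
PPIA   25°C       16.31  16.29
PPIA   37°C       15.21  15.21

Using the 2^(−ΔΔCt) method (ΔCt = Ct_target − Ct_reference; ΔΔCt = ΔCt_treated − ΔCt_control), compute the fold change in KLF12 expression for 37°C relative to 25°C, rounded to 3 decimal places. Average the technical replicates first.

1.444

Mean Ct: KLF12 25°C 21.620; KLF12 37°C 20.000; PPIA 25°C 16.300; PPIA 37°C 15.210
ΔCt(25°C) = 21.620 − 16.300 = 5.320
ΔCt(37°C) = 20.000 − 15.210 = 4.790
ΔΔCt = 4.790 − 5.320 = -0.530
Fold change = 2^(−(-0.530)) = 2^0.530 = 1.4439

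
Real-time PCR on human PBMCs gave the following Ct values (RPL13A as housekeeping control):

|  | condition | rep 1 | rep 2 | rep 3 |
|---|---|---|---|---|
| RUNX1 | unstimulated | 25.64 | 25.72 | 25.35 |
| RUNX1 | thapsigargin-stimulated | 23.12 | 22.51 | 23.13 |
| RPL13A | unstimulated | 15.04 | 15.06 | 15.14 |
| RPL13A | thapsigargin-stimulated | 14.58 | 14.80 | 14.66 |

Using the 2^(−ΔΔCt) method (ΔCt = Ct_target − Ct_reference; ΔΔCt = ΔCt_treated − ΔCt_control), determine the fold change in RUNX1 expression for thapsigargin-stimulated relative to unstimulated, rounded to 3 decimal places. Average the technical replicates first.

4.757

Mean Ct: RUNX1 unstimulated 25.570; RUNX1 thapsigargin-stimulated 22.920; RPL13A unstimulated 15.080; RPL13A thapsigargin-stimulated 14.680
ΔCt(unstimulated) = 25.570 − 15.080 = 10.490
ΔCt(thapsigargin-stimulated) = 22.920 − 14.680 = 8.240
ΔΔCt = 8.240 − 10.490 = -2.250
Fold change = 2^(−(-2.250)) = 2^2.250 = 4.7568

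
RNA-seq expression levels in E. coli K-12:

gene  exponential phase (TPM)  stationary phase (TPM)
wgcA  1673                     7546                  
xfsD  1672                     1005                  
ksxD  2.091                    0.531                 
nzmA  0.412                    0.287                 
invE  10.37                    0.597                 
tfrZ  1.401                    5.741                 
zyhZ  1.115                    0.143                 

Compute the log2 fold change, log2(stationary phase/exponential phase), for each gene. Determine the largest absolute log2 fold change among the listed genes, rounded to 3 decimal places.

log2(7546/1673) = 2.173  (wgcA)
log2(1005/1672) = -0.734  (xfsD)
log2(0.531/2.091) = -1.977  (ksxD)
log2(0.287/0.412) = -0.522  (nzmA)
log2(0.597/10.37) = -4.119  (invE)
log2(5.741/1.401) = 2.035  (tfrZ)
log2(0.143/1.115) = -2.963  (zyhZ)
The largest magnitude belongs to invE.

4.119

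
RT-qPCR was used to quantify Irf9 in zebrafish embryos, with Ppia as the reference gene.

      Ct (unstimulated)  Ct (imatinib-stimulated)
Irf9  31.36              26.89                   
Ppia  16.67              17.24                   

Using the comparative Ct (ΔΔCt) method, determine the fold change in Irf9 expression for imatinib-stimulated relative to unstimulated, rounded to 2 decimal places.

32.90

ΔCt(unstimulated) = 31.360 − 16.670 = 14.690
ΔCt(imatinib-stimulated) = 26.890 − 17.240 = 9.650
ΔΔCt = 9.650 − 14.690 = -5.040
Fold change = 2^(−(-5.040)) = 2^5.040 = 32.900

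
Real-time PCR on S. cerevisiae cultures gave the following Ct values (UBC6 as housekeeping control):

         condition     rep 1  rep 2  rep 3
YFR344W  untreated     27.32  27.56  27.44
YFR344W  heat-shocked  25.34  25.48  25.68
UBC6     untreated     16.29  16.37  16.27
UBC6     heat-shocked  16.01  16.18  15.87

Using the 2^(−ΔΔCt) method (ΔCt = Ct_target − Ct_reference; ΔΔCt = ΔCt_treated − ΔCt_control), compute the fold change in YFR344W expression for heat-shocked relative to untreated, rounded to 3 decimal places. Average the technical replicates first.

3.138

Mean Ct: YFR344W untreated 27.440; YFR344W heat-shocked 25.500; UBC6 untreated 16.310; UBC6 heat-shocked 16.020
ΔCt(untreated) = 27.440 − 16.310 = 11.130
ΔCt(heat-shocked) = 25.500 − 16.020 = 9.480
ΔΔCt = 9.480 − 11.130 = -1.650
Fold change = 2^(−(-1.650)) = 2^1.650 = 3.1383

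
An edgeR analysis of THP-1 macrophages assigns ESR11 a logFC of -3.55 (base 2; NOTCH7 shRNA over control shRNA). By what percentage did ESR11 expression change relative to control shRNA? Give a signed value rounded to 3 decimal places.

Fold change = 2^(-3.55) = 0.0854
Percent change = (FC − 1) × 100% = (0.0854 − 1) × 100 = -91.462%

-91.462%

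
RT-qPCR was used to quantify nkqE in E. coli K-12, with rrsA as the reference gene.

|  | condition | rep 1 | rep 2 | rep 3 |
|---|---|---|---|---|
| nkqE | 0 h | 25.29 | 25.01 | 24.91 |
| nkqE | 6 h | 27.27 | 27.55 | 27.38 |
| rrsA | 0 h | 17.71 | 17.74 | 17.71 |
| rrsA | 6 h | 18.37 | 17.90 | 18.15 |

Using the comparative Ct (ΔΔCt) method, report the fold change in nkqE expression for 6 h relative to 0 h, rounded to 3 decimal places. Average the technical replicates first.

0.266

Mean Ct: nkqE 0 h 25.070; nkqE 6 h 27.400; rrsA 0 h 17.720; rrsA 6 h 18.140
ΔCt(0 h) = 25.070 − 17.720 = 7.350
ΔCt(6 h) = 27.400 − 18.140 = 9.260
ΔΔCt = 9.260 − 7.350 = 1.910
Fold change = 2^(−1.910) = 0.2661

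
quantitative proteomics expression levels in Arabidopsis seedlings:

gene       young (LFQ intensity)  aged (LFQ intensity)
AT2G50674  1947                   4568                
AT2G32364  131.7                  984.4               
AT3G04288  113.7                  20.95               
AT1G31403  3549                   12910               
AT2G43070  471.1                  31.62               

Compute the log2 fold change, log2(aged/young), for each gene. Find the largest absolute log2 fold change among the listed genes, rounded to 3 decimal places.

log2(4568/1947) = 1.230  (AT2G50674)
log2(984.4/131.7) = 2.902  (AT2G32364)
log2(20.95/113.7) = -2.440  (AT3G04288)
log2(12910/3549) = 1.863  (AT1G31403)
log2(31.62/471.1) = -3.897  (AT2G43070)
The largest magnitude belongs to AT2G43070.

3.897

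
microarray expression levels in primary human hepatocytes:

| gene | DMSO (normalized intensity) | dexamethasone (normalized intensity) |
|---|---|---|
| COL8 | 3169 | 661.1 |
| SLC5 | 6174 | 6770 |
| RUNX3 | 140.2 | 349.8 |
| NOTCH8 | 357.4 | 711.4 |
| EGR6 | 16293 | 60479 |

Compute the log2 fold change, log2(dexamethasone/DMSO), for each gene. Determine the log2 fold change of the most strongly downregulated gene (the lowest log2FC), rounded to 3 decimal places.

-2.261

log2(661.1/3169) = -2.261  (COL8)
log2(6770/6174) = 0.133  (SLC5)
log2(349.8/140.2) = 1.319  (RUNX3)
log2(711.4/357.4) = 0.993  (NOTCH8)
log2(60479/16293) = 1.892  (EGR6)
COL8 is most strongly downregulated.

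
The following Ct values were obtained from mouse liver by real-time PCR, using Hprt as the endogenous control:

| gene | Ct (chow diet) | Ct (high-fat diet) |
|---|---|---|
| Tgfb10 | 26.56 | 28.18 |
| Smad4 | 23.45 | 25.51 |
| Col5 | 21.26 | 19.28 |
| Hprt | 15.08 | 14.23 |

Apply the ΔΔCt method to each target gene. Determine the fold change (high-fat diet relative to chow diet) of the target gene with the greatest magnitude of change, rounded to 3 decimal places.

0.133

Tgfb10: ΔΔCt = (28.18−14.23) − (26.56−15.08) = 13.95 − 11.48 = 2.47; fold change = 2^-2.47 = 0.180
Smad4: ΔΔCt = (25.51−14.23) − (23.45−15.08) = 11.28 − 8.37 = 2.91; fold change = 2^-2.91 = 0.133
Col5: ΔΔCt = (19.28−14.23) − (21.26−15.08) = 5.05 − 6.18 = -1.13; fold change = 2^1.13 = 2.189
Smad4 has the largest |ΔΔCt| = 2.91.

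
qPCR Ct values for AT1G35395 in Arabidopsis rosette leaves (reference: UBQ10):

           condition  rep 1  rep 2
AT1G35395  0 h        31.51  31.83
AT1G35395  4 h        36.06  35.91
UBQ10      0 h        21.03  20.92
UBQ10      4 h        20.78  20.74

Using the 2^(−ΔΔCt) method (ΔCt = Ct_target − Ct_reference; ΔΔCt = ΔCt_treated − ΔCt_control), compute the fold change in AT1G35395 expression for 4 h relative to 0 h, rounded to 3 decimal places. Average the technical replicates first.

Mean Ct: AT1G35395 0 h 31.670; AT1G35395 4 h 35.985; UBQ10 0 h 20.975; UBQ10 4 h 20.760
ΔCt(0 h) = 31.670 − 20.975 = 10.695
ΔCt(4 h) = 35.985 − 20.760 = 15.225
ΔΔCt = 15.225 − 10.695 = 4.530
Fold change = 2^(−4.530) = 0.0433

0.043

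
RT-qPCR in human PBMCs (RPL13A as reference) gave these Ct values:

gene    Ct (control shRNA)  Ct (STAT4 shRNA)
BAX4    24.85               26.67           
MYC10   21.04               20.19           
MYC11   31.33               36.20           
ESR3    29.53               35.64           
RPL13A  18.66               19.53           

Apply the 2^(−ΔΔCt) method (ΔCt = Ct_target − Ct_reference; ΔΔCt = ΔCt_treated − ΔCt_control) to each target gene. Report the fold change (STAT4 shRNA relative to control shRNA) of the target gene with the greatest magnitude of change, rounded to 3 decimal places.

BAX4: ΔΔCt = (26.67−19.53) − (24.85−18.66) = 7.14 − 6.19 = 0.95; fold change = 2^-0.95 = 0.518
MYC10: ΔΔCt = (20.19−19.53) − (21.04−18.66) = 0.66 − 2.38 = -1.72; fold change = 2^1.72 = 3.294
MYC11: ΔΔCt = (36.20−19.53) − (31.33−18.66) = 16.67 − 12.67 = 4.00; fold change = 2^-4.00 = 0.062
ESR3: ΔΔCt = (35.64−19.53) − (29.53−18.66) = 16.11 − 10.87 = 5.24; fold change = 2^-5.24 = 0.026
ESR3 has the largest |ΔΔCt| = 5.24.

0.026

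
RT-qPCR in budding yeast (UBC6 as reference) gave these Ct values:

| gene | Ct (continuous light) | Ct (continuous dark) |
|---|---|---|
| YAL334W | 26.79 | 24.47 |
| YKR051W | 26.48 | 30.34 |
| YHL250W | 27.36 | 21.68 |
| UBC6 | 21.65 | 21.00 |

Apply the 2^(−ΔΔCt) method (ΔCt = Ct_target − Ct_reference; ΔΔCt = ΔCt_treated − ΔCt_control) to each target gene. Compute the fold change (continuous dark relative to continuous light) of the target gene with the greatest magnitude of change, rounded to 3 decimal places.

YAL334W: ΔΔCt = (24.47−21.00) − (26.79−21.65) = 3.47 − 5.14 = -1.67; fold change = 2^1.67 = 3.182
YKR051W: ΔΔCt = (30.34−21.00) − (26.48−21.65) = 9.34 − 4.83 = 4.51; fold change = 2^-4.51 = 0.044
YHL250W: ΔΔCt = (21.68−21.00) − (27.36−21.65) = 0.68 − 5.71 = -5.03; fold change = 2^5.03 = 32.672
YHL250W has the largest |ΔΔCt| = 5.03.

32.672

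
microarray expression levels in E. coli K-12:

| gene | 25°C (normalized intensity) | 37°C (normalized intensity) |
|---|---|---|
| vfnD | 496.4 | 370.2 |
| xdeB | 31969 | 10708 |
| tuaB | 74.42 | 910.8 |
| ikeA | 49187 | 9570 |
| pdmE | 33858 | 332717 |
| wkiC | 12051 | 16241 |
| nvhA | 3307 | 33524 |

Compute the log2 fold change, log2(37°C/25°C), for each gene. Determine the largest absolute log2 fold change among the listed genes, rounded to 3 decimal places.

3.613

log2(370.2/496.4) = -0.423  (vfnD)
log2(10708/31969) = -1.578  (xdeB)
log2(910.8/74.42) = 3.613  (tuaB)
log2(9570/49187) = -2.362  (ikeA)
log2(332717/33858) = 3.297  (pdmE)
log2(16241/12051) = 0.430  (wkiC)
log2(33524/3307) = 3.342  (nvhA)
The largest magnitude belongs to tuaB.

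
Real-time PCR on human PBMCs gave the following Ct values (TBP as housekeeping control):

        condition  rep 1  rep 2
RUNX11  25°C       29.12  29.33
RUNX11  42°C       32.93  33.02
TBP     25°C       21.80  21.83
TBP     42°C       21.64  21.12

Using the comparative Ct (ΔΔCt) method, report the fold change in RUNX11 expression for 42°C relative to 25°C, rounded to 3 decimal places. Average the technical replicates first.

Mean Ct: RUNX11 25°C 29.225; RUNX11 42°C 32.975; TBP 25°C 21.815; TBP 42°C 21.380
ΔCt(25°C) = 29.225 − 21.815 = 7.410
ΔCt(42°C) = 32.975 − 21.380 = 11.595
ΔΔCt = 11.595 − 7.410 = 4.185
Fold change = 2^(−4.185) = 0.0550

0.055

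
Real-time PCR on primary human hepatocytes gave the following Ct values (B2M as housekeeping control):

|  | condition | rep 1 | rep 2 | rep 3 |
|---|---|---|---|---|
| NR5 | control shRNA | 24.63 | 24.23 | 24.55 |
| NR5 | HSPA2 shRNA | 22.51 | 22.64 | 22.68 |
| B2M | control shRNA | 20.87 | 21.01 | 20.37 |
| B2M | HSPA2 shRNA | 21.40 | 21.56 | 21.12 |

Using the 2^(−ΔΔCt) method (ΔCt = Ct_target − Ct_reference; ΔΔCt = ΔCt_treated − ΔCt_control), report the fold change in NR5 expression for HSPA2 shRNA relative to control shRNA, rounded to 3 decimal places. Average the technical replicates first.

Mean Ct: NR5 control shRNA 24.470; NR5 HSPA2 shRNA 22.610; B2M control shRNA 20.750; B2M HSPA2 shRNA 21.360
ΔCt(control shRNA) = 24.470 − 20.750 = 3.720
ΔCt(HSPA2 shRNA) = 22.610 − 21.360 = 1.250
ΔΔCt = 1.250 − 3.720 = -2.470
Fold change = 2^(−(-2.470)) = 2^2.470 = 5.5404

5.540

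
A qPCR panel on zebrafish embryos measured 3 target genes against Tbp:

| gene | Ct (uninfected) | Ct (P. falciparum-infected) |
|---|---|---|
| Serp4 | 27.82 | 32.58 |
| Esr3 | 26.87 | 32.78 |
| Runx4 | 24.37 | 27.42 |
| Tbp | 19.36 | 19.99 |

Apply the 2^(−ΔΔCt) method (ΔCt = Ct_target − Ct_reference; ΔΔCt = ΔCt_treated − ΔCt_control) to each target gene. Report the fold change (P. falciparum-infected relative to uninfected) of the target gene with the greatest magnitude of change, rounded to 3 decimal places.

Serp4: ΔΔCt = (32.58−19.99) − (27.82−19.36) = 12.59 − 8.46 = 4.13; fold change = 2^-4.13 = 0.057
Esr3: ΔΔCt = (32.78−19.99) − (26.87−19.36) = 12.79 − 7.51 = 5.28; fold change = 2^-5.28 = 0.026
Runx4: ΔΔCt = (27.42−19.99) − (24.37−19.36) = 7.43 − 5.01 = 2.42; fold change = 2^-2.42 = 0.187
Esr3 has the largest |ΔΔCt| = 5.28.

0.026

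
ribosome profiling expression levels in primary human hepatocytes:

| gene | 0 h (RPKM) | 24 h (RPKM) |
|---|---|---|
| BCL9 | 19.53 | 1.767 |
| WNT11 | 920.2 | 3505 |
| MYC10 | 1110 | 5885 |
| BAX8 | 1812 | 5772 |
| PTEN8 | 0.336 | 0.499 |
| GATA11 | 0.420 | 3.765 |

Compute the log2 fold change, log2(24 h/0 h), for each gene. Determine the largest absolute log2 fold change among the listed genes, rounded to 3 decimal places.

log2(1.767/19.53) = -3.466  (BCL9)
log2(3505/920.2) = 1.929  (WNT11)
log2(5885/1110) = 2.406  (MYC10)
log2(5772/1812) = 1.671  (BAX8)
log2(0.499/0.336) = 0.571  (PTEN8)
log2(3.765/0.420) = 3.164  (GATA11)
The largest magnitude belongs to BCL9.

3.466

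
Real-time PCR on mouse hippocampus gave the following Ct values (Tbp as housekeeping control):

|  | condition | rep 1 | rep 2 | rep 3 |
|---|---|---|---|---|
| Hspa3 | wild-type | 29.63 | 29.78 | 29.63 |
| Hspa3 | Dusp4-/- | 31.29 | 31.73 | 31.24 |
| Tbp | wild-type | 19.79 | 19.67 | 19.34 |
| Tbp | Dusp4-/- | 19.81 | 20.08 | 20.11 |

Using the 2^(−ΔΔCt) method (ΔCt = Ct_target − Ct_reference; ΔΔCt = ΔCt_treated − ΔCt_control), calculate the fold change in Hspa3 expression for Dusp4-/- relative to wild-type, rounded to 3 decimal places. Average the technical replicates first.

0.395

Mean Ct: Hspa3 wild-type 29.680; Hspa3 Dusp4-/- 31.420; Tbp wild-type 19.600; Tbp Dusp4-/- 20.000
ΔCt(wild-type) = 29.680 − 19.600 = 10.080
ΔCt(Dusp4-/-) = 31.420 − 20.000 = 11.420
ΔΔCt = 11.420 − 10.080 = 1.340
Fold change = 2^(−1.340) = 0.3950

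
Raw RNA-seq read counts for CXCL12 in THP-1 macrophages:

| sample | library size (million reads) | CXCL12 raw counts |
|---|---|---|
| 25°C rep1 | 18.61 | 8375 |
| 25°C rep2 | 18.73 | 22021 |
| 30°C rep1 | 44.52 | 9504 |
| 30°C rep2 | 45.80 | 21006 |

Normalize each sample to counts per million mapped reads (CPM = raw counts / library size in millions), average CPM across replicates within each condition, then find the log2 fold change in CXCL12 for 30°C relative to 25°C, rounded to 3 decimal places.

-1.274

CPM(25°C rep1) = 8375 / 18.61 = 450.0269
CPM(25°C rep2) = 22021 / 18.73 = 1175.7074
CPM(30°C rep1) = 9504 / 44.52 = 213.4771
CPM(30°C rep2) = 21006 / 45.80 = 458.6463
mean CPM(25°C) = 812.8671; mean CPM(30°C) = 336.0617
Fold change = 336.0617 / 812.8671 = 0.41343
log2(0.41343) = -1.2743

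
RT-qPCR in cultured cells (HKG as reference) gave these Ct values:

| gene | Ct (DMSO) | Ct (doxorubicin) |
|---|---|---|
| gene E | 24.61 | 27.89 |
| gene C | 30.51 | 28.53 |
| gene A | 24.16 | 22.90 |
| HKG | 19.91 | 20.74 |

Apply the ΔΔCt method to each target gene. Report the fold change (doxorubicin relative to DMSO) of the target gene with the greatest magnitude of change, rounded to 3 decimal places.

7.013

gene E: ΔΔCt = (27.89−20.74) − (24.61−19.91) = 7.15 − 4.70 = 2.45; fold change = 2^-2.45 = 0.183
gene C: ΔΔCt = (28.53−20.74) − (30.51−19.91) = 7.79 − 10.60 = -2.81; fold change = 2^2.81 = 7.013
gene A: ΔΔCt = (22.90−20.74) − (24.16−19.91) = 2.16 − 4.25 = -2.09; fold change = 2^2.09 = 4.257
gene C has the largest |ΔΔCt| = 2.81.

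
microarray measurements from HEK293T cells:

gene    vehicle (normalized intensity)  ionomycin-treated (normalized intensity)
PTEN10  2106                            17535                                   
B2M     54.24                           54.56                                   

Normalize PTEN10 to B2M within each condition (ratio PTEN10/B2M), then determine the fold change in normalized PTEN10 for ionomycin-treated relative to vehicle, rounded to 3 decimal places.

8.277

PTEN10/B2M (vehicle) = 2106 / 54.24 = 38.827
PTEN10/B2M (ionomycin-treated) = 17535 / 54.56 = 321.39
Fold change = 321.39 / 38.827 = 8.2774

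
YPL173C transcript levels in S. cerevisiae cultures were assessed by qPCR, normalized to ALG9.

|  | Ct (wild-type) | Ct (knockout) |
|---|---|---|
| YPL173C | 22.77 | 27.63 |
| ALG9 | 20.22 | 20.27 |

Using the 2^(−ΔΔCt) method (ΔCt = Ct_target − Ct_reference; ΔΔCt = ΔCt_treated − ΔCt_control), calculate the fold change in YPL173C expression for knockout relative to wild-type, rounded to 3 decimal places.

0.036

ΔCt(wild-type) = 22.770 − 20.220 = 2.550
ΔCt(knockout) = 27.630 − 20.270 = 7.360
ΔΔCt = 7.360 − 2.550 = 4.810
Fold change = 2^(−4.810) = 0.0356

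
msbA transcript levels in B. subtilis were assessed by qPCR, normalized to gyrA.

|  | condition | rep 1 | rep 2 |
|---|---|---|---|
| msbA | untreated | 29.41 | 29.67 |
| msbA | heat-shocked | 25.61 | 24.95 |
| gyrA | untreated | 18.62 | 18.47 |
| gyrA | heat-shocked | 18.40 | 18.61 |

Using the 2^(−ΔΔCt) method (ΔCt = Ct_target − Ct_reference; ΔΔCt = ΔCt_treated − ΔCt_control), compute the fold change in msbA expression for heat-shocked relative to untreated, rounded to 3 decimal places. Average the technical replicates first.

Mean Ct: msbA untreated 29.540; msbA heat-shocked 25.280; gyrA untreated 18.545; gyrA heat-shocked 18.505
ΔCt(untreated) = 29.540 − 18.545 = 10.995
ΔCt(heat-shocked) = 25.280 − 18.505 = 6.775
ΔΔCt = 6.775 − 10.995 = -4.220
Fold change = 2^(−(-4.220)) = 2^4.220 = 18.6357

18.636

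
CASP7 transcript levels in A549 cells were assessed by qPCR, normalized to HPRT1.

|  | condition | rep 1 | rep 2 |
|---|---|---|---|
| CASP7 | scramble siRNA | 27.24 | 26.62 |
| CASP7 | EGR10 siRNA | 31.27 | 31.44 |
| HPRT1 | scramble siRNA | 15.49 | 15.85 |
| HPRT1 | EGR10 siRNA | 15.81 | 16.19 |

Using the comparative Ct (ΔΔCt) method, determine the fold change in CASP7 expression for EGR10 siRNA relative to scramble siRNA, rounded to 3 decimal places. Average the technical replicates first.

0.059

Mean Ct: CASP7 scramble siRNA 26.930; CASP7 EGR10 siRNA 31.355; HPRT1 scramble siRNA 15.670; HPRT1 EGR10 siRNA 16.000
ΔCt(scramble siRNA) = 26.930 − 15.670 = 11.260
ΔCt(EGR10 siRNA) = 31.355 − 16.000 = 15.355
ΔΔCt = 15.355 − 11.260 = 4.095
Fold change = 2^(−4.095) = 0.0585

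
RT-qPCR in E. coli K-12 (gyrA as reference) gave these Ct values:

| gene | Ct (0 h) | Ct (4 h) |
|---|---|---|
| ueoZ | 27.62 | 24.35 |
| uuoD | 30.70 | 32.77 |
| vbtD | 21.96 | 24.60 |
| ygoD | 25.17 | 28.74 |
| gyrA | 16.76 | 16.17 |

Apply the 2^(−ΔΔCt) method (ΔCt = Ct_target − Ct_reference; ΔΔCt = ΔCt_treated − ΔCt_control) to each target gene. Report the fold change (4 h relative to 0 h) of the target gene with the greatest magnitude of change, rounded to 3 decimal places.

0.056

ueoZ: ΔΔCt = (24.35−16.17) − (27.62−16.76) = 8.18 − 10.86 = -2.68; fold change = 2^2.68 = 6.409
uuoD: ΔΔCt = (32.77−16.17) − (30.70−16.76) = 16.60 − 13.94 = 2.66; fold change = 2^-2.66 = 0.158
vbtD: ΔΔCt = (24.60−16.17) − (21.96−16.76) = 8.43 − 5.20 = 3.23; fold change = 2^-3.23 = 0.107
ygoD: ΔΔCt = (28.74−16.17) − (25.17−16.76) = 12.57 − 8.41 = 4.16; fold change = 2^-4.16 = 0.056
ygoD has the largest |ΔΔCt| = 4.16.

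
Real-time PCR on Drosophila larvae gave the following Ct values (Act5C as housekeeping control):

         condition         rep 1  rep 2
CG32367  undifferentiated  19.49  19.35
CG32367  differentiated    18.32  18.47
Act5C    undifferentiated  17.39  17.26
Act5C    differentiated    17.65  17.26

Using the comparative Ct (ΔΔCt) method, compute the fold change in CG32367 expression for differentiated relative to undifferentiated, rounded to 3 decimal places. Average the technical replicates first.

2.227

Mean Ct: CG32367 undifferentiated 19.420; CG32367 differentiated 18.395; Act5C undifferentiated 17.325; Act5C differentiated 17.455
ΔCt(undifferentiated) = 19.420 − 17.325 = 2.095
ΔCt(differentiated) = 18.395 − 17.455 = 0.940
ΔΔCt = 0.940 − 2.095 = -1.155
Fold change = 2^(−(-1.155)) = 2^1.155 = 2.2268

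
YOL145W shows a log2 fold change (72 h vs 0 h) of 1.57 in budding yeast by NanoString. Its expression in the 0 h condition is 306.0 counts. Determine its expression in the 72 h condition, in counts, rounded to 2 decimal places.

908.53

Fold change = 2^(1.57) = 2.9690
72 h expression = 306.0 × 2.9690 = 908.53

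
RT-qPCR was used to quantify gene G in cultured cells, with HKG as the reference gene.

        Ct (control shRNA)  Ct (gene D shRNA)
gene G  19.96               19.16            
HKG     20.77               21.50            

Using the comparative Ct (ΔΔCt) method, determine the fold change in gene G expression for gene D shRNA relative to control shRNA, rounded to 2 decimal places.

2.89

ΔCt(control shRNA) = 19.960 − 20.770 = -0.810
ΔCt(gene D shRNA) = 19.160 − 21.500 = -2.340
ΔΔCt = -2.340 − (-0.810) = -1.530
Fold change = 2^(−(-1.530)) = 2^1.530 = 2.888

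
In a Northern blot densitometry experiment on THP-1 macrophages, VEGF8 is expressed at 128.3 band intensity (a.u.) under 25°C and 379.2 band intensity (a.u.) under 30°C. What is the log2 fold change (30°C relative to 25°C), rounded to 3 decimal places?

Fold change = 379.2 / 128.3 = 2.9556
log2(2.9556) = 1.5634

1.563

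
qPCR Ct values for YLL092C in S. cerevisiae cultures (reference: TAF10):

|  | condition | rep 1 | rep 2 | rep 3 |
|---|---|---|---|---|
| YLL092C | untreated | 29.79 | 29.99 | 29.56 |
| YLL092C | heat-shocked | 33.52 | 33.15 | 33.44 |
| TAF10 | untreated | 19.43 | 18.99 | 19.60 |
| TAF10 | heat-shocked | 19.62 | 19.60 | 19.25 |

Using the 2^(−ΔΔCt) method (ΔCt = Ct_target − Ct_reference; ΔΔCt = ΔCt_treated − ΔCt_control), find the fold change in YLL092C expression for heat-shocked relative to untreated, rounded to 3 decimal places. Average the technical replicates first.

0.092

Mean Ct: YLL092C untreated 29.780; YLL092C heat-shocked 33.370; TAF10 untreated 19.340; TAF10 heat-shocked 19.490
ΔCt(untreated) = 29.780 − 19.340 = 10.440
ΔCt(heat-shocked) = 33.370 − 19.490 = 13.880
ΔΔCt = 13.880 − 10.440 = 3.440
Fold change = 2^(−3.440) = 0.0921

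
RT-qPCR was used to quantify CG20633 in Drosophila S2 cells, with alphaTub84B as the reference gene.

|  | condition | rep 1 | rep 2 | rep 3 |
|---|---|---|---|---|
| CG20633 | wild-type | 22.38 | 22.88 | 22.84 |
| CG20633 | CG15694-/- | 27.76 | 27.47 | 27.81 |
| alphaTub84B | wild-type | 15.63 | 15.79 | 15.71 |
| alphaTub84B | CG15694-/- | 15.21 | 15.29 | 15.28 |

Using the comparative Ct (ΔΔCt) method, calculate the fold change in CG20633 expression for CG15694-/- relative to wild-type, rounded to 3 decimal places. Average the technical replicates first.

0.023

Mean Ct: CG20633 wild-type 22.700; CG20633 CG15694-/- 27.680; alphaTub84B wild-type 15.710; alphaTub84B CG15694-/- 15.260
ΔCt(wild-type) = 22.700 − 15.710 = 6.990
ΔCt(CG15694-/-) = 27.680 − 15.260 = 12.420
ΔΔCt = 12.420 − 6.990 = 5.430
Fold change = 2^(−5.430) = 0.0232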